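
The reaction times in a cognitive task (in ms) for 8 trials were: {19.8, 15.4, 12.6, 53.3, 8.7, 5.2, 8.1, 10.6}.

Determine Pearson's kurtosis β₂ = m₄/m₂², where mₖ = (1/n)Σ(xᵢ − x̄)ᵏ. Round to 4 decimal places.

5.1917

x̄ = 16.7125
Σ(xᵢ − x̄)² = 1675.0887 ⇒ m₂ = 209.38609
Σ(xᵢ − x̄)⁴ = 1820936.5436 ⇒ m₄ = 227617.06796
m₂² = 43842.53626
β₂ = m₄/m₂² = 227617.06796 / 43842.53626 ≈ 5.1917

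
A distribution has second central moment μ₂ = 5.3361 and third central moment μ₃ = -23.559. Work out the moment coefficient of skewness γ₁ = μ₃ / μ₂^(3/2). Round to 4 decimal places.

σ = √μ₂ = √5.3361 = 2.31000
σ³ = μ₂^(3/2) = 12.32639
γ₁ = μ₃/σ³ = -23.559 / 12.32639 ≈ -1.9113

-1.9113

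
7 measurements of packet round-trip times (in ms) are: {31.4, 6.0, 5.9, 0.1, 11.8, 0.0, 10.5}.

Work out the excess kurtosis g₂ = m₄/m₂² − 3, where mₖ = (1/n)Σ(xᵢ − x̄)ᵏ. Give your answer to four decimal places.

x̄ = 9.3857
Σ(xᵢ − x̄)² = 689.6286 ⇒ m₂ = 98.51837
Σ(xᵢ − x̄)⁴ = 250374.3939 ⇒ m₄ = 35767.77056
m₂² = 9705.86870
g₂ = m₄/m₂² − 3 = 3.68517 − 3 ≈ 0.6852

0.6852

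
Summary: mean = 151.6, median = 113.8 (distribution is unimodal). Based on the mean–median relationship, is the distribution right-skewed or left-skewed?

right-skewed

mean − median = 151.6 − 113.8 = 37.8
mean > median ⇒ the longer tail is on the right ⇒ right-skewed (positively skewed).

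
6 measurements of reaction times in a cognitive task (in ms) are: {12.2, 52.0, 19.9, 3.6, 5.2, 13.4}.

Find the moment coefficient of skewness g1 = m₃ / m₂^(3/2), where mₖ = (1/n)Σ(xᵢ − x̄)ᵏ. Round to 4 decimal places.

x̄ = (12.2 + 52.0 + 19.9 + 3.6 + 5.2 + 13.4) / 6 = 17.7167
deviations (xᵢ − x̄): -5.5167, 34.2833, 2.1833, -14.1167, -12.5167, -4.3167
Σ(xᵢ − x̄)² = 1585.1283 ⇒ m₂ = 1585.1283/6 = 264.18806
Σ(xᵢ − x̄)³ = 35282.7706 ⇒ m₃ = 35282.7706/6 = 5880.46176
m₂^(3/2) = 264.18806^(1.5) = 4294.07641
g1 = m₃ / m₂^(3/2) = 5880.46176 / 4294.07641 ≈ 1.3694

1.3694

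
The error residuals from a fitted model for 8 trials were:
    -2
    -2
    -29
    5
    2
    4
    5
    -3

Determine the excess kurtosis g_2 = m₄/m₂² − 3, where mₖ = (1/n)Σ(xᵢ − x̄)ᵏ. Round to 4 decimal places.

x̄ = -2.5000
Σ(xᵢ − x̄)² = 878.0000 ⇒ m₂ = 109.75000
Σ(xᵢ − x̄)⁴ = 501678.5000 ⇒ m₄ = 62709.81250
m₂² = 12045.06250
g_2 = m₄/m₂² − 3 = 5.20627 − 3 ≈ 2.2063

2.2063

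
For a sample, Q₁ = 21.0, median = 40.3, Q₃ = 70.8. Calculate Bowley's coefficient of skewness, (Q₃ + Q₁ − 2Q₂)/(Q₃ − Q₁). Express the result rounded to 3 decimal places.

0.225

numerator: Q₃ + Q₁ − 2Q₂ = 70.8 + 21.0 − 2×40.3 = 11.2000
denominator: Q₃ − Q₁ = 70.8 − 21.0 = 49.8000
Bowley skewness = 11.2000 / 49.8000 ≈ 0.225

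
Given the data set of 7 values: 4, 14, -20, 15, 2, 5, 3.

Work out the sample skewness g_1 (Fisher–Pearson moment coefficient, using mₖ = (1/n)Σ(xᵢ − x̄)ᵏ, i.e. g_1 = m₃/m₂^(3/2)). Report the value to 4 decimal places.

-1.1454

x̄ = (4 + 14 - 20 + 15 + 2 + 5 + 3) / 7 = 3.2857
deviations (xᵢ − x̄): 0.7143, 10.7143, -23.2857, 11.7143, -1.2857, 1.7143, -0.2857
Σ(xᵢ − x̄)² = 799.4286 ⇒ m₂ = 799.4286/7 = 114.20408
Σ(xᵢ − x̄)³ = -9785.3878 ⇒ m₃ = -9785.3878/7 = -1397.91254
m₂^(3/2) = 114.20408^(1.5) = 1220.45688
g_1 = m₃ / m₂^(3/2) = -1397.91254 / 1220.45688 ≈ -1.1454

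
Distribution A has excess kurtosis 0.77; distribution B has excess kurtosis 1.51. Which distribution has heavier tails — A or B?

B

Higher excess kurtosis ⇒ heavier tails relative to the normal distribution.
0.77 vs 1.51: the larger is 1.51, so B has heavier tails.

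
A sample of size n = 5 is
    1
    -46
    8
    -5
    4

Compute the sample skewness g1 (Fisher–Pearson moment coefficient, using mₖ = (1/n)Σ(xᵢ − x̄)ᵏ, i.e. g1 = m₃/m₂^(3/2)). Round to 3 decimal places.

-1.331

x̄ = (1 - 46 + 8 - 5 + 4) / 5 = -7.6000
deviations (xᵢ − x̄): 8.6000, -38.4000, 15.6000, 2.6000, 11.6000
Σ(xᵢ − x̄)² = 1933.2000 ⇒ m₂ = 1933.2000/5 = 386.64000
Σ(xᵢ − x̄)³ = -50612.1600 ⇒ m₃ = -50612.1600/5 = -10122.43200
m₂^(3/2) = 386.64000^(1.5) = 7602.56555
g1 = m₃ / m₂^(3/2) = -10122.43200 / 7602.56555 ≈ -1.331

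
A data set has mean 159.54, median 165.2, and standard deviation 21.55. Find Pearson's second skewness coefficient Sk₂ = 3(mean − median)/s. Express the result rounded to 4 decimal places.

-0.7879

Sk₂ = 3(159.54 − 165.2) / 21.55 = 3 × -5.6600 / 21.55
    = -16.9800 / 21.55 ≈ -0.7879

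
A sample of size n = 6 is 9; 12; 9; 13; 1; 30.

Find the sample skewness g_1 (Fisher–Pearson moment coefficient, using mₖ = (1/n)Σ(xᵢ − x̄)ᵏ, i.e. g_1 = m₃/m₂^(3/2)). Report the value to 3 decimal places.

x̄ = (9 + 12 + 9 + 13 + 1 + 30) / 6 = 12.3333
deviations (xᵢ − x̄): -3.3333, -0.3333, -3.3333, 0.6667, -11.3333, 17.6667
Σ(xᵢ − x̄)² = 463.3333 ⇒ m₂ = 463.3333/6 = 77.22222
Σ(xᵢ − x̄)³ = 3984.4444 ⇒ m₃ = 3984.4444/6 = 664.07407
m₂^(3/2) = 77.22222^(1.5) = 678.59936
g_1 = m₃ / m₂^(3/2) = 664.07407 / 678.59936 ≈ 0.979

0.979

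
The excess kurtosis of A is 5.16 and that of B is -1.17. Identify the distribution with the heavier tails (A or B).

A

Higher excess kurtosis ⇒ heavier tails relative to the normal distribution.
5.16 vs -1.17: the larger is 5.16, so A has heavier tails. (A is leptokurtic — heavier-than-normal tails; the other is platykurtic.)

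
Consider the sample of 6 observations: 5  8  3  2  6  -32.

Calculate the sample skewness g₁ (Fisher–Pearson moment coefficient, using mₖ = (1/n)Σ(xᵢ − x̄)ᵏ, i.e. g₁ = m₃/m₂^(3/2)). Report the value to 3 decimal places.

x̄ = (5 + 8 + 3 + 2 + 6 - 32) / 6 = -1.3333
deviations (xᵢ − x̄): 6.3333, 9.3333, 4.3333, 3.3333, 7.3333, -30.6667
Σ(xᵢ − x̄)² = 1151.3333 ⇒ m₂ = 1151.3333/6 = 191.88889
Σ(xᵢ − x̄)³ = -27260.4444 ⇒ m₃ = -27260.4444/6 = -4543.40741
m₂^(3/2) = 191.88889^(1.5) = 2658.12097
g₁ = m₃ / m₂^(3/2) = -4543.40741 / 2658.12097 ≈ -1.709

-1.709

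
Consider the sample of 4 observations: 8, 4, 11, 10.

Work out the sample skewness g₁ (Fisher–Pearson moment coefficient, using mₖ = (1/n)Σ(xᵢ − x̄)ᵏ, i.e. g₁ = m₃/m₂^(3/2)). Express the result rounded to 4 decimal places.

-0.6568

x̄ = (8 + 4 + 11 + 10) / 4 = 8.2500
deviations (xᵢ − x̄): -0.2500, -4.2500, 2.7500, 1.7500
Σ(xᵢ − x̄)² = 28.7500 ⇒ m₂ = 28.7500/4 = 7.18750
Σ(xᵢ − x̄)³ = -50.6250 ⇒ m₃ = -50.6250/4 = -12.65625
m₂^(3/2) = 7.18750^(1.5) = 19.26934
g₁ = m₃ / m₂^(3/2) = -12.65625 / 19.26934 ≈ -0.6568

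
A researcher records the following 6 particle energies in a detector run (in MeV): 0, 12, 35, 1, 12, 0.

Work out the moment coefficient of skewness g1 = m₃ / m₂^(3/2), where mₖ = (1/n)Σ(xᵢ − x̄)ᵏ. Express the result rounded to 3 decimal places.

x̄ = (0 + 12 + 35 + 1 + 12 + 0) / 6 = 10.0000
deviations (xᵢ − x̄): -10.0000, 2.0000, 25.0000, -9.0000, 2.0000, -10.0000
Σ(xᵢ − x̄)² = 914.0000 ⇒ m₂ = 914.0000/6 = 152.33333
Σ(xᵢ − x̄)³ = 12912.0000 ⇒ m₃ = 12912.0000/6 = 2152.00000
m₂^(3/2) = 152.33333^(1.5) = 1880.14965
g1 = m₃ / m₂^(3/2) = 2152.00000 / 1880.14965 ≈ 1.145

1.145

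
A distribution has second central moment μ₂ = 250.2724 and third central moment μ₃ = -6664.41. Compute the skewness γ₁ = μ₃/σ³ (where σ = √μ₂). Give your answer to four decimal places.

-1.6832

σ = √μ₂ = √250.2724 = 15.82000
σ³ = μ₂^(3/2) = 3959.30937
γ₁ = μ₃/σ³ = -6664.41 / 3959.30937 ≈ -1.6832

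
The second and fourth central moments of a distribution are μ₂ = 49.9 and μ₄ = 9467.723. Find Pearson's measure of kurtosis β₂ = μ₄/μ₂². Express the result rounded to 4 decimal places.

μ₂² = 49.9² = 2490.01000
μ₄/μ₂² = 9467.723 / 2490.01000 = 3.80228
β₂ ≈ 3.8023

3.8023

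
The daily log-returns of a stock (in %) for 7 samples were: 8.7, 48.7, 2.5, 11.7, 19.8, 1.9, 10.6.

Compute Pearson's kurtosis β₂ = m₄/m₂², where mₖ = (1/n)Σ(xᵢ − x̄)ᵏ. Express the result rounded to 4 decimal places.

x̄ = 14.8429
Σ(xᵢ − x̄)² = 1556.3571 ⇒ m₂ = 222.33673
Σ(xᵢ − x̄)⁴ = 1367738.5819 ⇒ m₄ = 195391.22599
m₂² = 49433.62359
β₂ = m₄/m₂² = 195391.22599 / 49433.62359 ≈ 3.9526

3.9526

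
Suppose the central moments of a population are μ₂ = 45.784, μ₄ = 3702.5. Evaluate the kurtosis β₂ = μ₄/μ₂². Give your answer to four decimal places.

1.7663

μ₂² = 45.784² = 2096.17466
μ₄/μ₂² = 3702.5 / 2096.17466 = 1.76631
β₂ ≈ 1.7663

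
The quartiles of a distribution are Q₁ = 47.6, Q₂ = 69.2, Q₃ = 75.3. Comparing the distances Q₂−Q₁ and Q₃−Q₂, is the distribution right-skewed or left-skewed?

Q₂ − Q₁ = 21.6;  Q₃ − Q₂ = 6.1
Q₂ − Q₁ > Q₃ − Q₂ ⇒ the lower half is more spread out ⇒ left-skewed.

left-skewed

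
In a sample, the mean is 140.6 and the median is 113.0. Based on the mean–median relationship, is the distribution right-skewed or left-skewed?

mean − median = 140.6 − 113.0 = 27.6
mean > median ⇒ the longer tail is on the right ⇒ right-skewed (positively skewed).

right-skewed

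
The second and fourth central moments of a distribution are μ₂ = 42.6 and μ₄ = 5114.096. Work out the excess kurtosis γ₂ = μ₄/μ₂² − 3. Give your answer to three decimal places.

μ₂² = 42.6² = 1814.76000
μ₄/μ₂² = 5114.096 / 1814.76000 = 2.81806
γ₂ = 2.81806 − 3 ≈ -0.182

-0.182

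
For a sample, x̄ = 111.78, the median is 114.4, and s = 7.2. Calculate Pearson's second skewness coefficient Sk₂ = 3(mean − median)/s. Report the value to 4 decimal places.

-1.0917

Sk₂ = 3(111.78 − 114.4) / 7.2 = 3 × -2.6200 / 7.2
    = -7.8600 / 7.2 ≈ -1.0917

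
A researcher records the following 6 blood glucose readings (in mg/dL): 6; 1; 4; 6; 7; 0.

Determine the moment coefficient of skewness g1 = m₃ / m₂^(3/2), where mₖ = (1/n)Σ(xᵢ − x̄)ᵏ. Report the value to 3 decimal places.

-0.432

x̄ = (6 + 1 + 4 + 6 + 7 + 0) / 6 = 4.0000
deviations (xᵢ − x̄): 2.0000, -3.0000, 0.0000, 2.0000, 3.0000, -4.0000
Σ(xᵢ − x̄)² = 42.0000 ⇒ m₂ = 42.0000/6 = 7.00000
Σ(xᵢ − x̄)³ = -48.0000 ⇒ m₃ = -48.0000/6 = -8.00000
m₂^(3/2) = 7.00000^(1.5) = 18.52026
g1 = m₃ / m₂^(3/2) = -8.00000 / 18.52026 ≈ -0.432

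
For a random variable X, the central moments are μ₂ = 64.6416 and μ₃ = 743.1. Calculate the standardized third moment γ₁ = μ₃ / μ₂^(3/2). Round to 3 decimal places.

1.430

σ = √μ₂ = √64.6416 = 8.04000
σ³ = μ₂^(3/2) = 519.71846
γ₁ = μ₃/σ³ = 743.1 / 519.71846 ≈ 1.430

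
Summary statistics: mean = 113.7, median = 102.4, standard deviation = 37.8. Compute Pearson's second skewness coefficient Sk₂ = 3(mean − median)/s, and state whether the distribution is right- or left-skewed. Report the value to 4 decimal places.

0.8968, right-skewed

Sk₂ = 3(113.7 − 102.4) / 37.8 = 3 × 11.3000 / 37.8
    = 33.9000 / 37.8 ≈ 0.8968
Sk₂ > 0 ⇒ mean > median ⇒ right-skewed (positive skew).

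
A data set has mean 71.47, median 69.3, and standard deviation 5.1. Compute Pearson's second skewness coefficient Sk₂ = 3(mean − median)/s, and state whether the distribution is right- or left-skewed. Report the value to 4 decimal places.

Sk₂ = 3(71.47 − 69.3) / 5.1 = 3 × 2.1700 / 5.1
    = 6.5100 / 5.1 ≈ 1.2765
Sk₂ > 0 ⇒ mean > median ⇒ right-skewed (positive skew).

1.2765, right-skewed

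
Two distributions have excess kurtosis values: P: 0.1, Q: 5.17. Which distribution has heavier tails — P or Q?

Higher excess kurtosis ⇒ heavier tails relative to the normal distribution.
0.1 vs 5.17: the larger is 5.17, so Q has heavier tails.

Q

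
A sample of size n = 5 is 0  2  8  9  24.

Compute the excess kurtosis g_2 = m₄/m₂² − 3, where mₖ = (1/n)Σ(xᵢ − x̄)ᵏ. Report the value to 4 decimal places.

-0.4790

x̄ = 8.6000
Σ(xᵢ − x̄)² = 355.2000 ⇒ m₂ = 71.04000
Σ(xᵢ − x̄)⁴ = 63612.5760 ⇒ m₄ = 12722.51520
m₂² = 5046.68160
g_2 = m₄/m₂² − 3 = 2.52097 − 3 ≈ -0.4790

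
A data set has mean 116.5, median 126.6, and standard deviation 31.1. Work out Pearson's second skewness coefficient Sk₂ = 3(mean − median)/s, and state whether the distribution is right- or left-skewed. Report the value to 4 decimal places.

Sk₂ = 3(116.5 − 126.6) / 31.1 = 3 × -10.1000 / 31.1
    = -30.3000 / 31.1 ≈ -0.9743
Sk₂ < 0 ⇒ mean < median ⇒ left-skewed (negative skew).

-0.9743, left-skewed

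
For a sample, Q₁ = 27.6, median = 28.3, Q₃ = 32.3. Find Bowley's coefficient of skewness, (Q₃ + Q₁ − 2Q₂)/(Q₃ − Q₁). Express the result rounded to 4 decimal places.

numerator: Q₃ + Q₁ − 2Q₂ = 32.3 + 27.6 − 2×28.3 = 3.3000
denominator: Q₃ − Q₁ = 32.3 − 27.6 = 4.7000
Bowley skewness = 3.3000 / 4.7000 ≈ 0.7021

0.7021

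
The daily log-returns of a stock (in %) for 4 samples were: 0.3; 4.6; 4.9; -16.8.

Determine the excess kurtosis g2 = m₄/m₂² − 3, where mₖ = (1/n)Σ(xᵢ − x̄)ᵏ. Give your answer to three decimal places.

x̄ = -1.7500
Σ(xᵢ − x̄)² = 315.2500 ⇒ m₂ = 78.81250
Σ(xᵢ − x̄)⁴ = 54902.5770 ⇒ m₄ = 13725.64426
m₂² = 6211.41016
g2 = m₄/m₂² − 3 = 2.20975 − 3 ≈ -0.790

-0.790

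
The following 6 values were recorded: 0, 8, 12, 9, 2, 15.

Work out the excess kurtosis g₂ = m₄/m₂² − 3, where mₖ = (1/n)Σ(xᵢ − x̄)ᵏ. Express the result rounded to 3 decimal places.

-1.302

x̄ = 7.6667
Σ(xᵢ − x̄)² = 165.3333 ⇒ m₂ = 27.55556
Σ(xᵢ − x̄)⁴ = 7733.7778 ⇒ m₄ = 1288.96296
m₂² = 759.30864
g₂ = m₄/m₂² − 3 = 1.69755 − 3 ≈ -1.302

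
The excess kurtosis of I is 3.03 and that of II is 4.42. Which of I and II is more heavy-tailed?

Higher excess kurtosis ⇒ heavier tails relative to the normal distribution.
3.03 vs 4.42: the larger is 4.42, so II has heavier tails.

II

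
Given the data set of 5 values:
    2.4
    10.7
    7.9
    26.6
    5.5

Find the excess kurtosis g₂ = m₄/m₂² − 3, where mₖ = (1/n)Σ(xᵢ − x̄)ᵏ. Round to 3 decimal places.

-0.227

x̄ = 10.6200
Σ(xᵢ − x̄)² = 356.5480 ⇒ m₂ = 71.30960
Σ(xᵢ − x̄)⁴ = 70516.3537 ⇒ m₄ = 14103.27074
m₂² = 5085.05905
g₂ = m₄/m₂² − 3 = 2.77347 − 3 ≈ -0.227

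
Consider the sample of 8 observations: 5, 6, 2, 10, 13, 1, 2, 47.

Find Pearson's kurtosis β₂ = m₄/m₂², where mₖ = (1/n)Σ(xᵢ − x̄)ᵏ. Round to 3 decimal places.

5.309

x̄ = 10.7500
Σ(xᵢ − x̄)² = 1623.5000 ⇒ m₂ = 202.93750
Σ(xᵢ − x̄)⁴ = 1749148.9063 ⇒ m₄ = 218643.61328
m₂² = 41183.62891
β₂ = m₄/m₂² = 218643.61328 / 41183.62891 ≈ 5.309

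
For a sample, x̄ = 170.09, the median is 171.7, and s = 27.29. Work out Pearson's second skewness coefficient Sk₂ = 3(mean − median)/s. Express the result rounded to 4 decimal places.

Sk₂ = 3(170.09 − 171.7) / 27.29 = 3 × -1.6100 / 27.29
    = -4.8300 / 27.29 ≈ -0.1770

-0.1770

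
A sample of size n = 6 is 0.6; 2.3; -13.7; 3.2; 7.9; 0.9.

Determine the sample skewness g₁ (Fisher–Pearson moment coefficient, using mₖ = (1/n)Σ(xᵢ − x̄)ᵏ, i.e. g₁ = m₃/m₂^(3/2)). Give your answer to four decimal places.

x̄ = (0.6 + 2.3 - 13.7 + 3.2 + 7.9 + 0.9) / 6 = 0.2000
deviations (xᵢ − x̄): 0.4000, 2.1000, -13.9000, 3.0000, 7.7000, 0.7000
Σ(xᵢ − x̄)² = 266.5600 ⇒ m₂ = 266.5600/6 = 44.42667
Σ(xᵢ − x̄)³ = -2192.4180 ⇒ m₃ = -2192.4180/6 = -365.40300
m₂^(3/2) = 44.42667^(1.5) = 296.11854
g₁ = m₃ / m₂^(3/2) = -365.40300 / 296.11854 ≈ -1.2340

-1.2340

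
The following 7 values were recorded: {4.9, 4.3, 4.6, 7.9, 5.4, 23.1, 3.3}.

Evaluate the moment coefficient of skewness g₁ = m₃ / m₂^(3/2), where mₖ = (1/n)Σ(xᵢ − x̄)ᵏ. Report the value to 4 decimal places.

1.8743

x̄ = (4.9 + 4.3 + 4.6 + 7.9 + 5.4 + 23.1 + 3.3) / 7 = 7.6429
deviations (xᵢ − x̄): -2.7429, -3.3429, -3.0429, 0.2571, -2.2429, 15.4571, -4.3429
Σ(xᵢ − x̄)² = 290.8371 ⇒ m₂ = 290.8371/7 = 41.54816
Σ(xᵢ − x̄)³ = 3513.7331 ⇒ m₃ = 3513.7331/7 = 501.96187
m₂^(3/2) = 41.54816^(1.5) = 267.81059
g₁ = m₃ / m₂^(3/2) = 501.96187 / 267.81059 ≈ 1.8743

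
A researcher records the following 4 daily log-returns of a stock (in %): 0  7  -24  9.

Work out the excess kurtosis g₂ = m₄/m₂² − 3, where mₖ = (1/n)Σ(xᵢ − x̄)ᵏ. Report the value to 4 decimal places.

x̄ = -2.0000
Σ(xᵢ − x̄)² = 690.0000 ⇒ m₂ = 172.50000
Σ(xᵢ − x̄)⁴ = 255474.0000 ⇒ m₄ = 63868.50000
m₂² = 29756.25000
g₂ = m₄/m₂² − 3 = 2.14639 − 3 ≈ -0.8536

-0.8536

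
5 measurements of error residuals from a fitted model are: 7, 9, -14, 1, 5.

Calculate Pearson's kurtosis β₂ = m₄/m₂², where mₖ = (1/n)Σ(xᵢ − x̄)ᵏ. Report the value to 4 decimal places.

2.7468

x̄ = 1.6000
Σ(xᵢ − x̄)² = 339.2000 ⇒ m₂ = 67.84000
Σ(xᵢ − x̄)⁴ = 63206.8160 ⇒ m₄ = 12641.36320
m₂² = 4602.26560
β₂ = m₄/m₂² = 12641.36320 / 4602.26560 ≈ 2.7468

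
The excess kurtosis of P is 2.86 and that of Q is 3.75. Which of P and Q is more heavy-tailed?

Q

Higher excess kurtosis ⇒ heavier tails relative to the normal distribution.
2.86 vs 3.75: the larger is 3.75, so Q has heavier tails.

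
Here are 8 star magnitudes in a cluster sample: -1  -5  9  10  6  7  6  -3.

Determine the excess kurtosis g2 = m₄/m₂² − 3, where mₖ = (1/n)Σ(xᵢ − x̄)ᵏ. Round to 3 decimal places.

-1.423

x̄ = 3.6250
Σ(xᵢ − x̄)² = 231.8750 ⇒ m₂ = 28.98438
Σ(xᵢ − x̄)⁴ = 10597.6191 ⇒ m₄ = 1324.70239
m₂² = 840.09399
g2 = m₄/m₂² − 3 = 1.57685 − 3 ≈ -1.423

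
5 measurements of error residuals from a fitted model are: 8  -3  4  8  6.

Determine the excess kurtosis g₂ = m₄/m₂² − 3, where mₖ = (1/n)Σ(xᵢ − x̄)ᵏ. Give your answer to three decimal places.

-0.394

x̄ = 4.6000
Σ(xᵢ − x̄)² = 83.2000 ⇒ m₂ = 16.64000
Σ(xᵢ − x̄)⁴ = 3607.4560 ⇒ m₄ = 721.49120
m₂² = 276.88960
g₂ = m₄/m₂² − 3 = 2.60570 − 3 ≈ -0.394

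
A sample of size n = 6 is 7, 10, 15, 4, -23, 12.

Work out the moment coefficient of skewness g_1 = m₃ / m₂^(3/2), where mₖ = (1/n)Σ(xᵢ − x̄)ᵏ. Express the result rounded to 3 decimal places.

-1.491

x̄ = (7 + 10 + 15 + 4 - 23 + 12) / 6 = 4.1667
deviations (xᵢ − x̄): 2.8333, 5.8333, 10.8333, -0.1667, -27.1667, 7.8333
Σ(xᵢ − x̄)² = 958.8333 ⇒ m₂ = 958.8333/6 = 159.80556
Σ(xᵢ − x̄)³ = -18076.4444 ⇒ m₃ = -18076.4444/6 = -3012.74074
m₂^(3/2) = 159.80556^(1.5) = 2020.16950
g_1 = m₃ / m₂^(3/2) = -3012.74074 / 2020.16950 ≈ -1.491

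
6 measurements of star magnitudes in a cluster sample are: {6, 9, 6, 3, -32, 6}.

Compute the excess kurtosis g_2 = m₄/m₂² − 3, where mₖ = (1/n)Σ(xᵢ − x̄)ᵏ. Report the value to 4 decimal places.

x̄ = -0.3333
Σ(xᵢ − x̄)² = 1221.3333 ⇒ m₂ = 203.55556
Σ(xᵢ − x̄)⁴ = 1018101.7778 ⇒ m₄ = 169683.62963
m₂² = 41434.86420
g_2 = m₄/m₂² − 3 = 4.09519 − 3 ≈ 1.0952

1.0952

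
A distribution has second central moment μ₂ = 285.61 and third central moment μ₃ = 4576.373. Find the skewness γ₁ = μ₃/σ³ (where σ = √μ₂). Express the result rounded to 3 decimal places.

0.948

σ = √μ₂ = √285.61 = 16.90000
σ³ = μ₂^(3/2) = 4826.80900
γ₁ = μ₃/σ³ = 4576.373 / 4826.80900 ≈ 0.948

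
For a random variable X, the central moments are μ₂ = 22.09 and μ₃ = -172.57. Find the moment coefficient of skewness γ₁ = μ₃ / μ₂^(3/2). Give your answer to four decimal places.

σ = √μ₂ = √22.09 = 4.70000
σ³ = μ₂^(3/2) = 103.82300
γ₁ = μ₃/σ³ = -172.57 / 103.82300 ≈ -1.6622

-1.6622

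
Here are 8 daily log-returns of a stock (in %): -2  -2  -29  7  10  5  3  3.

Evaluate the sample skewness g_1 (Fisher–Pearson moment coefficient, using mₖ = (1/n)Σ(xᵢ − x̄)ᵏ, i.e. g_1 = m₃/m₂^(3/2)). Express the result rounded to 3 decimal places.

-1.771

x̄ = (-2 - 2 - 29 + 7 + 10 + 5 + 3 + 3) / 8 = -0.6250
deviations (xᵢ − x̄): -1.3750, -1.3750, -28.3750, 7.6250, 10.6250, 5.6250, 3.6250, 3.6250
Σ(xᵢ − x̄)² = 1037.8750 ⇒ m₂ = 1037.8750/8 = 129.73438
Σ(xᵢ − x̄)³ = -20935.0313 ⇒ m₃ = -20935.0313/8 = -2616.87891
m₂^(3/2) = 129.73438^(1.5) = 1477.68749
g_1 = m₃ / m₂^(3/2) = -2616.87891 / 1477.68749 ≈ -1.771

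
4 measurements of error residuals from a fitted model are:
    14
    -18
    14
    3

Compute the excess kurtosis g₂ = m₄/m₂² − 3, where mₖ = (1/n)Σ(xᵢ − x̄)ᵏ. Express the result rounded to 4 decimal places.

-1.0211

x̄ = 3.2500
Σ(xᵢ − x̄)² = 682.7500 ⇒ m₂ = 170.68750
Σ(xᵢ − x̄)⁴ = 230618.0781 ⇒ m₄ = 57654.51953
m₂² = 29134.22266
g₂ = m₄/m₂² − 3 = 1.97893 − 3 ≈ -1.0211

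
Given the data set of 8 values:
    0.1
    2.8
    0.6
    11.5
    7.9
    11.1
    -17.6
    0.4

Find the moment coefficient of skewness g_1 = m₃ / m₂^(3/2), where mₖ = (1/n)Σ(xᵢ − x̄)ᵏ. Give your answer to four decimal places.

x̄ = (0.1 + 2.8 + 0.6 + 11.5 + 7.9 + 11.1 - 17.6 + 0.4) / 8 = 2.1000
deviations (xᵢ − x̄): -2.0000, 0.7000, -1.5000, 9.4000, 5.8000, 9.0000, -19.7000, -1.7000
Σ(xᵢ − x̄)² = 600.7200 ⇒ m₂ = 600.7200/8 = 75.09000
Σ(xᵢ − x̄)³ = -5906.6220 ⇒ m₃ = -5906.6220/8 = -738.32775
m₂^(3/2) = 75.09000^(1.5) = 650.68854
g_1 = m₃ / m₂^(3/2) = -738.32775 / 650.68854 ≈ -1.1347

-1.1347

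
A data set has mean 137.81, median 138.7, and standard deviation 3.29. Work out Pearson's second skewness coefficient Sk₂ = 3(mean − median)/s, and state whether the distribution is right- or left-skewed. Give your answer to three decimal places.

Sk₂ = 3(137.81 − 138.7) / 3.29 = 3 × -0.8900 / 3.29
    = -2.6700 / 3.29 ≈ -0.812
Sk₂ < 0 ⇒ mean < median ⇒ left-skewed (negative skew).

-0.812, left-skewed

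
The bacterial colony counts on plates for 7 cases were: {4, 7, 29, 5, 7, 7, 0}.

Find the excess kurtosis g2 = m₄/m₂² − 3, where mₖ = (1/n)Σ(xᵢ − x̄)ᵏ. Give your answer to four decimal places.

x̄ = 8.4286
Σ(xᵢ − x̄)² = 531.7143 ⇒ m₂ = 75.95918
Σ(xᵢ − x̄)⁴ = 184666.5364 ⇒ m₄ = 26380.93378
m₂² = 5769.79758
g2 = m₄/m₂² − 3 = 4.57225 − 3 ≈ 1.5722

1.5722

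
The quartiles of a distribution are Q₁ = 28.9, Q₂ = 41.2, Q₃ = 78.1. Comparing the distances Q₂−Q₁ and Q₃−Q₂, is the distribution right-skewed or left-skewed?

right-skewed

Q₂ − Q₁ = 12.3;  Q₃ − Q₂ = 36.9
Q₃ − Q₂ > Q₂ − Q₁ ⇒ the upper half is more spread out ⇒ right-skewed.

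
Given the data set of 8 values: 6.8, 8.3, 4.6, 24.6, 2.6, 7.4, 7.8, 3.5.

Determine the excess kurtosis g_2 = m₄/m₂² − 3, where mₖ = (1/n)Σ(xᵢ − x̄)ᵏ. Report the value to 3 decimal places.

2.176

x̄ = 8.2000
Σ(xᵢ − x̄)² = 338.1400 ⇒ m₂ = 42.26750
Σ(xᵢ − x̄)⁴ = 73983.1378 ⇒ m₄ = 9247.89222
m₂² = 1786.54156
g_2 = m₄/m₂² − 3 = 5.17642 − 3 ≈ 2.176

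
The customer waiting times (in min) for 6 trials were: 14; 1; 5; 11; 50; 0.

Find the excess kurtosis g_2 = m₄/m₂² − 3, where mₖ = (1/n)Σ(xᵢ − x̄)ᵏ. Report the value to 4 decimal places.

0.6026

x̄ = 13.5000
Σ(xᵢ − x̄)² = 1749.5000 ⇒ m₂ = 291.58333
Σ(xᵢ − x̄)⁴ = 1837778.3750 ⇒ m₄ = 306296.39583
m₂² = 85020.84028
g_2 = m₄/m₂² − 3 = 3.60260 − 3 ≈ 0.6026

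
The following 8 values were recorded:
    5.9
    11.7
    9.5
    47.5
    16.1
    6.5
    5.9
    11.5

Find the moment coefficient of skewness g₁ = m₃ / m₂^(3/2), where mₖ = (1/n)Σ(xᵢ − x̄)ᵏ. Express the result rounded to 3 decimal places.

1.989

x̄ = (5.9 + 11.7 + 9.5 + 47.5 + 16.1 + 6.5 + 5.9 + 11.5) / 8 = 14.3250
deviations (xᵢ − x̄): -8.4250, -2.6250, -4.8250, 33.1750, 1.7750, -7.8250, -8.4250, -2.8250
Σ(xᵢ − x̄)² = 1345.0750 ⇒ m₂ = 1345.0750/8 = 168.13437
Σ(xᵢ − x̄)³ = 34689.2392 ⇒ m₃ = 34689.2392/8 = 4336.15491
m₂^(3/2) = 168.13437^(1.5) = 2180.14195
g₁ = m₃ / m₂^(3/2) = 4336.15491 / 2180.14195 ≈ 1.989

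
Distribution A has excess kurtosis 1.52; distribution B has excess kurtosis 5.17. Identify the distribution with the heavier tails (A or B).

Higher excess kurtosis ⇒ heavier tails relative to the normal distribution.
1.52 vs 5.17: the larger is 5.17, so B has heavier tails.

B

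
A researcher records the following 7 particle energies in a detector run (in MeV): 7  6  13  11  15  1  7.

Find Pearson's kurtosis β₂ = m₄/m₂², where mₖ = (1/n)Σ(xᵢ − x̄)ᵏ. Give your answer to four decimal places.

x̄ = 8.5714
Σ(xᵢ − x̄)² = 135.7143 ⇒ m₂ = 19.38776
Σ(xᵢ − x̄)⁴ = 5469.5569 ⇒ m₄ = 781.36526
m₂² = 375.88505
β₂ = m₄/m₂² = 781.36526 / 375.88505 ≈ 2.0787

2.0787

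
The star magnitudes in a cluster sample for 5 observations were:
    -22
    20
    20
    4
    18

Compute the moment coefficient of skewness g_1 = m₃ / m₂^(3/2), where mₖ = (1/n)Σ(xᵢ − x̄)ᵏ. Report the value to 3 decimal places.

-1.074

x̄ = (-22 + 20 + 20 + 4 + 18) / 5 = 8.0000
deviations (xᵢ − x̄): -30.0000, 12.0000, 12.0000, -4.0000, 10.0000
Σ(xᵢ − x̄)² = 1304.0000 ⇒ m₂ = 1304.0000/5 = 260.80000
Σ(xᵢ − x̄)³ = -22608.0000 ⇒ m₃ = -22608.0000/5 = -4521.60000
m₂^(3/2) = 260.80000^(1.5) = 4211.73832
g_1 = m₃ / m₂^(3/2) = -4521.60000 / 4211.73832 ≈ -1.074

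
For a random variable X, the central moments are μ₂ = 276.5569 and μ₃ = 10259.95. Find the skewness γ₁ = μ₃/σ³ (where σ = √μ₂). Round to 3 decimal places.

σ = √μ₂ = √276.5569 = 16.63000
σ³ = μ₂^(3/2) = 4599.14125
γ₁ = μ₃/σ³ = 10259.95 / 4599.14125 ≈ 2.231

2.231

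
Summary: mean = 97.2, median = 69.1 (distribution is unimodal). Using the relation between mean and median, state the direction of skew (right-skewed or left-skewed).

mean − median = 97.2 − 69.1 = 28.1
mean > median ⇒ the longer tail is on the right ⇒ right-skewed (positively skewed).

right-skewed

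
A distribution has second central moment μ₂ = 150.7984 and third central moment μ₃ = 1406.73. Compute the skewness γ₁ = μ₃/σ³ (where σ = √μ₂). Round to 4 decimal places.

σ = √μ₂ = √150.7984 = 12.28000
σ³ = μ₂^(3/2) = 1851.80435
γ₁ = μ₃/σ³ = 1406.73 / 1851.80435 ≈ 0.7597

0.7597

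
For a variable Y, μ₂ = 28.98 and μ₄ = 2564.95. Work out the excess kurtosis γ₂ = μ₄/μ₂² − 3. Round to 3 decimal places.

μ₂² = 28.98² = 839.84040
μ₄/μ₂² = 2564.95 / 839.84040 = 3.05409
γ₂ = 3.05409 − 3 ≈ 0.054

0.054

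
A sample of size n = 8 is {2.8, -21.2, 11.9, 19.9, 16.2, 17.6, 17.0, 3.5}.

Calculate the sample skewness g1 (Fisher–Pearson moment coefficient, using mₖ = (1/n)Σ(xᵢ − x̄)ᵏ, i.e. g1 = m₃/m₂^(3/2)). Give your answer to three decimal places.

-1.396

x̄ = (2.8 - 21.2 + 11.9 + 19.9 + 16.2 + 17.6 + 17.0 + 3.5) / 8 = 8.4625
deviations (xᵢ − x̄): -5.6625, -29.6625, 3.4375, 11.4375, 7.7375, 9.1375, 8.5375, -4.9625
Σ(xᵢ − x̄)² = 1295.4388 ⇒ m₂ = 1295.4388/8 = 161.92984
Σ(xᵢ − x̄)³ = -23017.4517 ⇒ m₃ = -23017.4517/8 = -2877.18146
m₂^(3/2) = 161.92984^(1.5) = 2060.58410
g1 = m₃ / m₂^(3/2) = -2877.18146 / 2060.58410 ≈ -1.396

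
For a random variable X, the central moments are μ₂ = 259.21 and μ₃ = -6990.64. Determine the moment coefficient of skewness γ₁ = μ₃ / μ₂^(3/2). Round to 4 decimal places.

-1.6751

σ = √μ₂ = √259.21 = 16.10000
σ³ = μ₂^(3/2) = 4173.28100
γ₁ = μ₃/σ³ = -6990.64 / 4173.28100 ≈ -1.6751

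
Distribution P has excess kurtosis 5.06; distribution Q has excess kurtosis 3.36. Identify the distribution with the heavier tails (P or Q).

P

Higher excess kurtosis ⇒ heavier tails relative to the normal distribution.
5.06 vs 3.36: the larger is 5.06, so P has heavier tails.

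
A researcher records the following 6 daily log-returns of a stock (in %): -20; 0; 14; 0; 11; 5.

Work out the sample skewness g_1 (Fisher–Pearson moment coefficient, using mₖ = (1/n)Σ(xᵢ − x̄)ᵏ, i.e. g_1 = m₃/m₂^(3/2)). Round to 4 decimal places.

-0.9347

x̄ = (-20 + 0 + 14 + 0 + 11 + 5) / 6 = 1.6667
deviations (xᵢ − x̄): -21.6667, -1.6667, 12.3333, -1.6667, 9.3333, 3.3333
Σ(xᵢ − x̄)² = 725.3333 ⇒ m₂ = 725.3333/6 = 120.88889
Σ(xᵢ − x̄)³ = -7454.4444 ⇒ m₃ = -7454.4444/6 = -1242.40741
m₂^(3/2) = 120.88889^(1.5) = 1329.16709
g_1 = m₃ / m₂^(3/2) = -1242.40741 / 1329.16709 ≈ -0.9347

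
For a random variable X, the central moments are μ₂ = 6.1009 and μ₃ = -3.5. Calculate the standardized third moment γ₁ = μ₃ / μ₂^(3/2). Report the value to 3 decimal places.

-0.232

σ = √μ₂ = √6.1009 = 2.47000
σ³ = μ₂^(3/2) = 15.06922
γ₁ = μ₃/σ³ = -3.5 / 15.06922 ≈ -0.232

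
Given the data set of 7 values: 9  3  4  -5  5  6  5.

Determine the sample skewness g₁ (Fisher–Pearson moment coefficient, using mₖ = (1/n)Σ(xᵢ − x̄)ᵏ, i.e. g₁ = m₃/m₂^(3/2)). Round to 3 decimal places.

x̄ = (9 + 3 + 4 - 5 + 5 + 6 + 5) / 7 = 3.8571
deviations (xᵢ − x̄): 5.1429, -0.8571, 0.1429, -8.8571, 1.1429, 2.1429, 1.1429
Σ(xᵢ − x̄)² = 112.8571 ⇒ m₂ = 112.8571/7 = 16.12245
Σ(xᵢ − x̄)³ = -546.6122 ⇒ m₃ = -546.6122/7 = -78.08746
m₂^(3/2) = 16.12245^(1.5) = 64.73610
g₁ = m₃ / m₂^(3/2) = -78.08746 / 64.73610 ≈ -1.206

-1.206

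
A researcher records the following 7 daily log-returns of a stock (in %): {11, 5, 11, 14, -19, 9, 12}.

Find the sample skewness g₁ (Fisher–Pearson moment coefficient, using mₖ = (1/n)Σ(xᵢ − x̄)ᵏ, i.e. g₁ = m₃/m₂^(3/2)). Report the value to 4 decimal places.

-1.7998

x̄ = (11 + 5 + 11 + 14 - 19 + 9 + 12) / 7 = 6.1429
deviations (xᵢ − x̄): 4.8571, -1.1429, 4.8571, 7.8571, -25.1429, 2.8571, 5.8571
Σ(xᵢ − x̄)² = 784.8571 ⇒ m₂ = 784.8571/7 = 112.12245
Σ(xᵢ − x̄)³ = -14957.3878 ⇒ m₃ = -14957.3878/7 = -2136.76968
m₂^(3/2) = 112.12245^(1.5) = 1187.24094
g₁ = m₃ / m₂^(3/2) = -2136.76968 / 1187.24094 ≈ -1.7998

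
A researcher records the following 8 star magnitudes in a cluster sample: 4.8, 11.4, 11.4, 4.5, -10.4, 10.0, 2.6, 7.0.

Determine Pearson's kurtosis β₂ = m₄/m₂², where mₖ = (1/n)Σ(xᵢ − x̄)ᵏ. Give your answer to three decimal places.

3.978

x̄ = 5.1625
Σ(xᵢ − x̄)² = 353.9188 ⇒ m₂ = 44.23984
Σ(xᵢ − x̄)⁴ = 62286.4477 ⇒ m₄ = 7785.80596
m₂² = 1957.16378
β₂ = m₄/m₂² = 7785.80596 / 1957.16378 ≈ 3.978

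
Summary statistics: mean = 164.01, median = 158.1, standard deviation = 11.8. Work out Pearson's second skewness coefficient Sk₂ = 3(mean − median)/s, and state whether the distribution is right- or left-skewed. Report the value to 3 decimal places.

1.503, right-skewed

Sk₂ = 3(164.01 − 158.1) / 11.8 = 3 × 5.9100 / 11.8
    = 17.7300 / 11.8 ≈ 1.503
Sk₂ > 0 ⇒ mean > median ⇒ right-skewed (positive skew).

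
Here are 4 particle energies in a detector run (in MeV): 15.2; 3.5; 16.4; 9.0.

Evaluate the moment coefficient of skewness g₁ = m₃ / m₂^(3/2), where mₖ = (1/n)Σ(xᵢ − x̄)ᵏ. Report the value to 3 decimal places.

x̄ = (15.2 + 3.5 + 16.4 + 9.0) / 4 = 11.0250
deviations (xᵢ − x̄): 4.1750, -7.5250, 5.3750, -2.0250
Σ(xᵢ − x̄)² = 107.0475 ⇒ m₂ = 107.0475/4 = 26.76187
Σ(xᵢ − x̄)³ = -206.3516 ⇒ m₃ = -206.3516/4 = -51.58791
m₂^(3/2) = 26.76187^(1.5) = 138.44421
g₁ = m₃ / m₂^(3/2) = -51.58791 / 138.44421 ≈ -0.373

-0.373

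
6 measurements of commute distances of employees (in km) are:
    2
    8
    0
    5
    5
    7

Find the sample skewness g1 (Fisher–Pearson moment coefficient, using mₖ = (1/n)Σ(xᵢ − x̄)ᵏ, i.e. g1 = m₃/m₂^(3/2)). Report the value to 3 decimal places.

-0.383

x̄ = (2 + 8 + 0 + 5 + 5 + 7) / 6 = 4.5000
deviations (xᵢ − x̄): -2.5000, 3.5000, -4.5000, 0.5000, 0.5000, 2.5000
Σ(xᵢ − x̄)² = 45.5000 ⇒ m₂ = 45.5000/6 = 7.58333
Σ(xᵢ − x̄)³ = -48.0000 ⇒ m₃ = -48.0000/6 = -8.00000
m₂^(3/2) = 7.58333^(1.5) = 20.88287
g1 = m₃ / m₂^(3/2) = -8.00000 / 20.88287 ≈ -0.383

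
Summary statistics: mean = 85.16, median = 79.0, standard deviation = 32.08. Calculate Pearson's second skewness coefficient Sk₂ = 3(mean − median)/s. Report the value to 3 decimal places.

0.576

Sk₂ = 3(85.16 − 79.0) / 32.08 = 3 × 6.1600 / 32.08
    = 18.4800 / 32.08 ≈ 0.576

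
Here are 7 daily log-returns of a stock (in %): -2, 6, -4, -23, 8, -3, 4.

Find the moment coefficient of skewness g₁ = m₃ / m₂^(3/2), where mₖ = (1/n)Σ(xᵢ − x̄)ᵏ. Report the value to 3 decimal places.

-1.215

x̄ = (-2 + 6 - 4 - 23 + 8 - 3 + 4) / 7 = -2.0000
deviations (xᵢ − x̄): 0.0000, 8.0000, -2.0000, -21.0000, 10.0000, -1.0000, 6.0000
Σ(xᵢ − x̄)² = 646.0000 ⇒ m₂ = 646.0000/7 = 92.28571
Σ(xᵢ − x̄)³ = -7542.0000 ⇒ m₃ = -7542.0000/7 = -1077.42857
m₂^(3/2) = 92.28571^(1.5) = 886.54690
g₁ = m₃ / m₂^(3/2) = -1077.42857 / 886.54690 ≈ -1.215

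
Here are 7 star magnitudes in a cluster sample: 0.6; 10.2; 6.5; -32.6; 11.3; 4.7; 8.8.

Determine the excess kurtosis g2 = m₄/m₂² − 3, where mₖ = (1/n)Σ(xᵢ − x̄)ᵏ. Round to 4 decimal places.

x̄ = 1.3571
Σ(xᵢ − x̄)² = 1423.7371 ⇒ m₂ = 203.39102
Σ(xᵢ − x̄)⁴ = 1349392.3955 ⇒ m₄ = 192770.34222
m₂² = 41367.90718
g2 = m₄/m₂² − 3 = 4.65990 − 3 ≈ 1.6599

1.6599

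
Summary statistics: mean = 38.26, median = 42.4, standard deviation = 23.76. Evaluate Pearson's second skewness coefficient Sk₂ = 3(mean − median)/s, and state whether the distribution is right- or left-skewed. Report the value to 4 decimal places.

-0.5227, left-skewed

Sk₂ = 3(38.26 − 42.4) / 23.76 = 3 × -4.1400 / 23.76
    = -12.4200 / 23.76 ≈ -0.5227
Sk₂ < 0 ⇒ mean < median ⇒ left-skewed (negative skew).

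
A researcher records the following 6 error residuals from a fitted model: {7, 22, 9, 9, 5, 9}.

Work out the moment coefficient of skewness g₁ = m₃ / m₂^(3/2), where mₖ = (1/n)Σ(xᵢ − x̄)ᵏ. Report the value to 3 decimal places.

x̄ = (7 + 22 + 9 + 9 + 5 + 9) / 6 = 10.1667
deviations (xᵢ − x̄): -3.1667, 11.8333, -1.1667, -1.1667, -5.1667, -1.1667
Σ(xᵢ − x̄)² = 180.8333 ⇒ m₂ = 180.8333/6 = 30.13889
Σ(xᵢ − x̄)³ = 1482.5556 ⇒ m₃ = 1482.5556/6 = 247.09259
m₂^(3/2) = 30.13889^(1.5) = 165.45918
g₁ = m₃ / m₂^(3/2) = 247.09259 / 165.45918 ≈ 1.493

1.493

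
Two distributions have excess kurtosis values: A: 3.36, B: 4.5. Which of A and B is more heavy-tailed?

B

Higher excess kurtosis ⇒ heavier tails relative to the normal distribution.
3.36 vs 4.5: the larger is 4.5, so B has heavier tails.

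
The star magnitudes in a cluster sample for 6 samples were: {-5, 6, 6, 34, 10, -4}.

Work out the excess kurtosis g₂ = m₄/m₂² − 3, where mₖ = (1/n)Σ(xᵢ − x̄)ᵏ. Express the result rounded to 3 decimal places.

0.088

x̄ = 7.8333
Σ(xᵢ − x̄)² = 1000.8333 ⇒ m₂ = 166.80556
Σ(xᵢ − x̄)⁴ = 515583.1528 ⇒ m₄ = 85930.52546
m₂² = 27824.09336
g₂ = m₄/m₂² − 3 = 3.08835 − 3 ≈ 0.088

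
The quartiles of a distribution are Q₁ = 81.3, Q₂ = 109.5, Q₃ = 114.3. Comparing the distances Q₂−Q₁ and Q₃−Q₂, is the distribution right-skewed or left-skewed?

left-skewed

Q₂ − Q₁ = 28.2;  Q₃ − Q₂ = 4.8
Q₂ − Q₁ > Q₃ − Q₂ ⇒ the lower half is more spread out ⇒ left-skewed.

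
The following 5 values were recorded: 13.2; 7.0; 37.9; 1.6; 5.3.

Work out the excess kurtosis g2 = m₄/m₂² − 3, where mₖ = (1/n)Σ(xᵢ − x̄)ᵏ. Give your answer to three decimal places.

x̄ = 13.0000
Σ(xᵢ − x̄)² = 845.3000 ⇒ m₂ = 169.06000
Σ(xᵢ − x̄)⁴ = 406113.3074 ⇒ m₄ = 81222.66148
m₂² = 28581.28360
g2 = m₄/m₂² − 3 = 2.84181 − 3 ≈ -0.158

-0.158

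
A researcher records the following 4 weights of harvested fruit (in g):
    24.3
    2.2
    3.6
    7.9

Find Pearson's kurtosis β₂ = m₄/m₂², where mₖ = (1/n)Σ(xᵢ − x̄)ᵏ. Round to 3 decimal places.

2.170

x̄ = 9.5000
Σ(xᵢ − x̄)² = 309.7000 ⇒ m₂ = 77.42500
Σ(xᵢ − x̄)⁴ = 52036.6354 ⇒ m₄ = 13009.15885
m₂² = 5994.63063
β₂ = m₄/m₂² = 13009.15885 / 5994.63063 ≈ 2.170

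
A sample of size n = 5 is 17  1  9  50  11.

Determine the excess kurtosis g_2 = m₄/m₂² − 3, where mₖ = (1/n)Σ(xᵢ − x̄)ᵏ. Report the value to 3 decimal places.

x̄ = 17.6000
Σ(xᵢ − x̄)² = 1443.2000 ⇒ m₂ = 288.64000
Σ(xᵢ − x̄)⁴ = 1185297.0560 ⇒ m₄ = 237059.41120
m₂² = 83313.04960
g_2 = m₄/m₂² − 3 = 2.84541 − 3 ≈ -0.155

-0.155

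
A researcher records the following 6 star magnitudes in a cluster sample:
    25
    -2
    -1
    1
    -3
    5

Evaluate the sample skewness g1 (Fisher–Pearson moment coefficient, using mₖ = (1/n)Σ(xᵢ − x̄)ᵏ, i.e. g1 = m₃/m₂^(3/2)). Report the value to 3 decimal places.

1.525

x̄ = (25 - 2 - 1 + 1 - 3 + 5) / 6 = 4.1667
deviations (xᵢ − x̄): 20.8333, -6.1667, -5.1667, -3.1667, -7.1667, 0.8333
Σ(xᵢ − x̄)² = 560.8333 ⇒ m₂ = 560.8333/6 = 93.47222
Σ(xᵢ − x̄)³ = 8270.5556 ⇒ m₃ = 8270.5556/6 = 1378.42593
m₂^(3/2) = 93.47222^(1.5) = 903.69910
g1 = m₃ / m₂^(3/2) = 1378.42593 / 903.69910 ≈ 1.525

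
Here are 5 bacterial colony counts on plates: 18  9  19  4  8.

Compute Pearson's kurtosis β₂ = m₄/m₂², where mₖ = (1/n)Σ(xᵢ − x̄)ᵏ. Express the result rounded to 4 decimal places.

1.3711

x̄ = 11.6000
Σ(xᵢ − x̄)² = 173.2000 ⇒ m₂ = 34.64000
Σ(xᵢ − x̄)⁴ = 8226.2560 ⇒ m₄ = 1645.25120
m₂² = 1199.92960
β₂ = m₄/m₂² = 1645.25120 / 1199.92960 ≈ 1.3711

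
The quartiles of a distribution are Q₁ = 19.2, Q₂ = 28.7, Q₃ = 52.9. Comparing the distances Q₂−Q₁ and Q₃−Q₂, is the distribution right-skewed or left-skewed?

right-skewed

Q₂ − Q₁ = 9.5;  Q₃ − Q₂ = 24.2
Q₃ − Q₂ > Q₂ − Q₁ ⇒ the upper half is more spread out ⇒ right-skewed.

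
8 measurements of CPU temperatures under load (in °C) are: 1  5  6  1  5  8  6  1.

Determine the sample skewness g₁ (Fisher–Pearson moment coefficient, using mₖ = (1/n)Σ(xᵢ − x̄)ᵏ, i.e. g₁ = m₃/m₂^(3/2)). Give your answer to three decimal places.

-0.139

x̄ = (1 + 5 + 6 + 1 + 5 + 8 + 6 + 1) / 8 = 4.1250
deviations (xᵢ − x̄): -3.1250, 0.8750, 1.8750, -3.1250, 0.8750, 3.8750, 1.8750, -3.1250
Σ(xᵢ − x̄)² = 52.8750 ⇒ m₂ = 52.8750/8 = 6.60938
Σ(xᵢ − x̄)³ = -18.8438 ⇒ m₃ = -18.8438/8 = -2.35547
m₂^(3/2) = 6.60938^(1.5) = 16.99185
g₁ = m₃ / m₂^(3/2) = -2.35547 / 16.99185 ≈ -0.139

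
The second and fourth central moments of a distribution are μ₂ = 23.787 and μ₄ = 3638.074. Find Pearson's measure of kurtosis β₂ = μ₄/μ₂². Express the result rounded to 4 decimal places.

μ₂² = 23.787² = 565.82137
μ₄/μ₂² = 3638.074 / 565.82137 = 6.42972
β₂ ≈ 6.4297

6.4297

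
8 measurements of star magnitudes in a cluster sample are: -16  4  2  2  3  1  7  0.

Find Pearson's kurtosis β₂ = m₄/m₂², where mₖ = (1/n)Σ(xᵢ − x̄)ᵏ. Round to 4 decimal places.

5.1899

x̄ = 0.3750
Σ(xᵢ − x̄)² = 337.8750 ⇒ m₂ = 42.23438
Σ(xᵢ − x̄)⁴ = 74060.0566 ⇒ m₄ = 9257.50708
m₂² = 1783.74243
β₂ = m₄/m₂² = 9257.50708 / 1783.74243 ≈ 5.1899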